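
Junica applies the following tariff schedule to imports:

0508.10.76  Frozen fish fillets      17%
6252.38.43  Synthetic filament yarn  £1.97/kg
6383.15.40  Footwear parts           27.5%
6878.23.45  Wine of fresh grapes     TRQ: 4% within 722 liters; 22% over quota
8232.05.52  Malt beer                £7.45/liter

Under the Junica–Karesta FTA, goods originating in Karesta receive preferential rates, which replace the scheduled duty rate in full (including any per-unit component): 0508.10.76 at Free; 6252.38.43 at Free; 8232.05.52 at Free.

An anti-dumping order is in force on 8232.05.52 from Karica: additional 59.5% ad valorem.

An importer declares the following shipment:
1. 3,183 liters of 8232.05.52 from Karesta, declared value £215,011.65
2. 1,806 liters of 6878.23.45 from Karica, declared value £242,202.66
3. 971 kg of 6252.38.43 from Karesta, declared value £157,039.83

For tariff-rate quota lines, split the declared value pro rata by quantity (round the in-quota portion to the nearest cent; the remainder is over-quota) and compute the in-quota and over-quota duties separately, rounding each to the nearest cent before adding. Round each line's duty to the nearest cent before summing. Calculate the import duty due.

Line 1 (8232.05.52, Karesta, 3,183 liters, £215,011.65):
Base rate for 8232.05.52 is £7.45/liter.
Origin Karesta qualifies under the Junica–Karesta agreement and 8232.05.52 is covered: preferential rate Free applies instead.
The additional-duty order on 8232.05.52 targets Karica, not Karesta; it does not apply.
Duty = £215,011.65 × 0% = £0.00.
Line 2 (6878.23.45, Karica, 1,806 liters, £242,202.66):
Code 6878.23.45 is under a tariff-rate quota (threshold 722 liters). In-quota: 722 liters at 4%; over-quota: 1,084 liters at 22%.
Pro-rata value split: in-quota = £242,202.66 × 722/1,806 = £96,827.42; over-quota = £242,202.66 − £96,827.42 = £145,375.24.
In-quota duty = £96,827.42 × 4% = £3,873.10. Over-quota duty = £145,375.24 × 22% = £31,982.55.
Line duty = £3,873.10 + £31,982.55 = £35,855.65.
Line 3 (6252.38.43, Karesta, 971 kg, £157,039.83):
Base rate for 6252.38.43 is £1.97/kg.
Origin Karesta qualifies under the Junica–Karesta agreement and 6252.38.43 is covered: preferential rate Free applies instead.
Duty = £157,039.83 × 0% = £0.00.
Total = £0.00 + £35,855.65 + £0.00 = £35,855.65.

£35,855.65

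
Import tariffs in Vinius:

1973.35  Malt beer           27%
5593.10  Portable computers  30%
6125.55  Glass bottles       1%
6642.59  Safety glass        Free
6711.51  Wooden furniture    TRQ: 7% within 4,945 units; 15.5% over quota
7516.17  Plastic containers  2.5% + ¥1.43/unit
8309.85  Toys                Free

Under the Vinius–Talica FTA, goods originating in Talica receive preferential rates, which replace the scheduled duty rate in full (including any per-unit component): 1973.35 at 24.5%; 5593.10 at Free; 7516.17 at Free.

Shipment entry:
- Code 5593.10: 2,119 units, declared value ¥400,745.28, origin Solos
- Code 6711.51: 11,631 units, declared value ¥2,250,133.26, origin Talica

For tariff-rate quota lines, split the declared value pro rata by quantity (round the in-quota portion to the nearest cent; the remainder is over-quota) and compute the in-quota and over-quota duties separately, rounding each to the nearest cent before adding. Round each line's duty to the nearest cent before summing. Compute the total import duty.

Line 1 (5593.10, Solos, 2,119 units, ¥400,745.28):
Base rate for 5593.10 is 30%.
5593.10 has an FTA preferential rate, but origin Solos is not Talica; base rate stands.
Duty = ¥400,745.28 × 30% = ¥120,223.58.
Line 2 (6711.51, Talica, 11,631 units, ¥2,250,133.26):
Code 6711.51 is under a tariff-rate quota (threshold 4,945 units). In-quota: 4,945 units at 7%; over-quota: 6,686 units at 15.5%.
Pro-rata value split: in-quota = ¥2,250,133.26 × 4,945/11,631 = ¥956,659.70; over-quota = ¥2,250,133.26 − ¥956,659.70 = ¥1,293,473.56.
In-quota duty = ¥956,659.70 × 7% = ¥66,966.18. Over-quota duty = ¥1,293,473.56 × 15.5% = ¥200,488.40.
Line duty = ¥66,966.18 + ¥200,488.40 = ¥267,454.58.
Total = ¥120,223.58 + ¥267,454.58 = ¥387,678.16.

¥387,678.16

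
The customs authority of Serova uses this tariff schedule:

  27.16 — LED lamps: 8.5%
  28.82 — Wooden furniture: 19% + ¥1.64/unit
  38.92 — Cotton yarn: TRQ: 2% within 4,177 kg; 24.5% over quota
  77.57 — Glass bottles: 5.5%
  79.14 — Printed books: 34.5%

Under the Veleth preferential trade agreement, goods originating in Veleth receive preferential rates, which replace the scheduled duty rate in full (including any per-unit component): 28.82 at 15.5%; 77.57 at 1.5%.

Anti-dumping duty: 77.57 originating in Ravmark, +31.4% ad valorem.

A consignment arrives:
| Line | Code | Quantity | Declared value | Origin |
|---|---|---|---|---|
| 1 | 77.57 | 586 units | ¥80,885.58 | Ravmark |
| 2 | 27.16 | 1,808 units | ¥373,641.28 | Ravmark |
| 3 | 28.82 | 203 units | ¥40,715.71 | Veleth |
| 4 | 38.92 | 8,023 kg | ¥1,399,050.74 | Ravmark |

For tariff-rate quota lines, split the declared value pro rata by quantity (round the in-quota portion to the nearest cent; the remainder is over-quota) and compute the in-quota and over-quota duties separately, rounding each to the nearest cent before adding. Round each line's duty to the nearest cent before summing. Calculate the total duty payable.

Line 1 (77.57, Ravmark, 586 units, ¥80,885.58):
Base rate for 77.57 is 5.5%.
77.57 has an FTA preferential rate, but origin Ravmark is not Veleth; base rate stands.
Additional duty on 77.57 from Ravmark: +31.4%. Applied ad valorem rate: 5.5% + 31.4% = 36.9%.
Duty = ¥80,885.58 × 36.9% = ¥29,846.78.
Line 2 (27.16, Ravmark, 1,808 units, ¥373,641.28):
Base rate for 27.16 is 8.5%.
Duty = ¥373,641.28 × 8.5% = ¥31,759.51.
Line 3 (28.82, Veleth, 203 units, ¥40,715.71):
Base rate for 28.82 is 19% + ¥1.64/unit.
Origin Veleth qualifies under the Serova–Veleth agreement and 28.82 is covered: preferential rate 15.5% applies instead.
Duty = ¥40,715.71 × 15.5% = ¥6,310.94.
Line 4 (38.92, Ravmark, 8,023 kg, ¥1,399,050.74):
Code 38.92 is under a tariff-rate quota (threshold 4,177 kg). In-quota: 4,177 kg at 2%; over-quota: 3,846 kg at 24.5%.
Pro-rata value split: in-quota = ¥1,399,050.74 × 4,177/8,023 = ¥728,385.26; over-quota = ¥1,399,050.74 − ¥728,385.26 = ¥670,665.48.
In-quota duty = ¥728,385.26 × 2% = ¥14,567.71. Over-quota duty = ¥670,665.48 × 24.5% = ¥164,313.04.
Line duty = ¥14,567.71 + ¥164,313.04 = ¥178,880.75.
Total = ¥29,846.78 + ¥31,759.51 + ¥6,310.94 + ¥178,880.75 = ¥246,797.98.

¥246,797.98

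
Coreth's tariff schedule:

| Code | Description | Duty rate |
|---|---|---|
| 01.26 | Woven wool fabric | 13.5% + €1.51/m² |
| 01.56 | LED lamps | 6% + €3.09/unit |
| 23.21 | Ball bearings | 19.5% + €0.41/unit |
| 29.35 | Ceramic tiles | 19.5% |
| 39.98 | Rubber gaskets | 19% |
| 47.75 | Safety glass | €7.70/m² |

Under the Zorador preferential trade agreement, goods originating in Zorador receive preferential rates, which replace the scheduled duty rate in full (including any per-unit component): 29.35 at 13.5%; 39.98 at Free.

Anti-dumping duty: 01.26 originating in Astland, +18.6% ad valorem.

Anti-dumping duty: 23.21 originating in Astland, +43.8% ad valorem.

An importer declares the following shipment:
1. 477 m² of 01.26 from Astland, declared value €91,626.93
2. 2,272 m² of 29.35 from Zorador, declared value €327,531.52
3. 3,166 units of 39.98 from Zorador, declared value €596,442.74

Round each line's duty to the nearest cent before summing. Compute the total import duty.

Line 1 (01.26, Astland, 477 m², €91,626.93):
Base rate for 01.26 is 13.5% + €1.51/m².
Additional duty on 01.26 from Astland: +18.6%. Applied ad valorem rate: 13.5% + 18.6% = 32.1%.
Duty = €91,626.93 × 32.1% + 477 × €1.51 = €30,132.51.
Line 2 (29.35, Zorador, 2,272 m², €327,531.52):
Base rate for 29.35 is 19.5%.
Origin Zorador qualifies under the Coreth–Zorador agreement and 29.35 is covered: preferential rate 13.5% applies instead.
Duty = €327,531.52 × 13.5% = €44,216.76.
Line 3 (39.98, Zorador, 3,166 units, €596,442.74):
Base rate for 39.98 is 19%.
Origin Zorador qualifies under the Coreth–Zorador agreement and 39.98 is covered: preferential rate Free applies instead.
Duty = €596,442.74 × 0% = €0.00.
Total = €30,132.51 + €44,216.76 + €0.00 = €74,349.27.

€74,349.27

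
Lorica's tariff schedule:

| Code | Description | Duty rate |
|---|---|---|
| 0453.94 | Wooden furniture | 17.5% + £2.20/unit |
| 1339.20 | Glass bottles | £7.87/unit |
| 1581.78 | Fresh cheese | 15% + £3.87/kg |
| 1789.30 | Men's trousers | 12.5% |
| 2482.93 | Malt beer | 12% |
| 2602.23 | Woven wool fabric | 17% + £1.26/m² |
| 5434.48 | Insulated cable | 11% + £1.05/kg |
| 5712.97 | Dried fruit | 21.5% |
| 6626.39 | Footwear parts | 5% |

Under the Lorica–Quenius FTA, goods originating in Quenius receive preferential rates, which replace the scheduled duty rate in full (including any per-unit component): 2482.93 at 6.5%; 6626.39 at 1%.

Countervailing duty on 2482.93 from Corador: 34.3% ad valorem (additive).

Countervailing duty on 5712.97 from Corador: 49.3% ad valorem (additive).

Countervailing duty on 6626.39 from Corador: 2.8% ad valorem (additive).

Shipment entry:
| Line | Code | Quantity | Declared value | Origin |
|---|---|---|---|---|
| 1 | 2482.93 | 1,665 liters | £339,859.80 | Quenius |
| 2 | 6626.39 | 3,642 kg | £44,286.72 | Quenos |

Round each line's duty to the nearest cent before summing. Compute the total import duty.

Line 1 (2482.93, Quenius, 1,665 liters, £339,859.80):
Base rate for 2482.93 is 12%.
Origin Quenius qualifies under the Lorica–Quenius agreement and 2482.93 is covered: preferential rate 6.5% applies instead.
The additional-duty order on 2482.93 targets Corador, not Quenius; it does not apply.
Duty = £339,859.80 × 6.5% = £22,090.89.
Line 2 (6626.39, Quenos, 3,642 kg, £44,286.72):
Base rate for 6626.39 is 5%.
6626.39 has an FTA preferential rate, but origin Quenos is not Quenius; base rate stands.
The additional-duty order on 6626.39 targets Corador, not Quenos; it does not apply.
Duty = £44,286.72 × 5% = £2,214.34.
Total = £22,090.89 + £2,214.34 = £24,305.23.

£24,305.23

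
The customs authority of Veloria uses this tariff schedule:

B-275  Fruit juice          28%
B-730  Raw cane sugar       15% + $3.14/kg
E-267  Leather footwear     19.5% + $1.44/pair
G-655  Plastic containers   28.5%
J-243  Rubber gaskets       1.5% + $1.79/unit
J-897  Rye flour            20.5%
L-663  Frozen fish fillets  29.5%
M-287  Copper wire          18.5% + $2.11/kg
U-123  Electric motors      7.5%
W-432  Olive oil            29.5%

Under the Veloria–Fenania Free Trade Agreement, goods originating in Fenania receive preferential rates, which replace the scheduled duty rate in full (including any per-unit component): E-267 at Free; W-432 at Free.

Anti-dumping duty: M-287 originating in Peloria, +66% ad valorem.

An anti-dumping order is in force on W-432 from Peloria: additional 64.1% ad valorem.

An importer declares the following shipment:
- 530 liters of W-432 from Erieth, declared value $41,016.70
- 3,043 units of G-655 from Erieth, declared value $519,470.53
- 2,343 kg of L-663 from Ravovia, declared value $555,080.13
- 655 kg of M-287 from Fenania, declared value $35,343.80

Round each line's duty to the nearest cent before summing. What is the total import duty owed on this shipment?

Line 1 (W-432, Erieth, 530 liters, $41,016.70):
Base rate for W-432 is 29.5%.
W-432 has an FTA preferential rate, but origin Erieth is not Fenania; base rate stands.
The additional-duty order on W-432 targets Peloria, not Erieth; it does not apply.
Duty = $41,016.70 × 29.5% = $12,099.93.
Line 2 (G-655, Erieth, 3,043 units, $519,470.53):
Base rate for G-655 is 28.5%.
Duty = $519,470.53 × 28.5% = $148,049.10.
Line 3 (L-663, Ravovia, 2,343 kg, $555,080.13):
Base rate for L-663 is 29.5%.
Duty = $555,080.13 × 29.5% = $163,748.64.
Line 4 (M-287, Fenania, 655 kg, $35,343.80):
Base rate for M-287 is 18.5% + $2.11/kg.
Origin Fenania is the FTA partner but M-287 is not on the preference list; base rate stands.
The additional-duty order on M-287 targets Peloria, not Fenania; it does not apply.
Duty = $35,343.80 × 18.5% + 655 × $2.11 = $7,920.65.
Total = $12,099.93 + $148,049.10 + $163,748.64 + $7,920.65 = $331,818.32.

$331,818.32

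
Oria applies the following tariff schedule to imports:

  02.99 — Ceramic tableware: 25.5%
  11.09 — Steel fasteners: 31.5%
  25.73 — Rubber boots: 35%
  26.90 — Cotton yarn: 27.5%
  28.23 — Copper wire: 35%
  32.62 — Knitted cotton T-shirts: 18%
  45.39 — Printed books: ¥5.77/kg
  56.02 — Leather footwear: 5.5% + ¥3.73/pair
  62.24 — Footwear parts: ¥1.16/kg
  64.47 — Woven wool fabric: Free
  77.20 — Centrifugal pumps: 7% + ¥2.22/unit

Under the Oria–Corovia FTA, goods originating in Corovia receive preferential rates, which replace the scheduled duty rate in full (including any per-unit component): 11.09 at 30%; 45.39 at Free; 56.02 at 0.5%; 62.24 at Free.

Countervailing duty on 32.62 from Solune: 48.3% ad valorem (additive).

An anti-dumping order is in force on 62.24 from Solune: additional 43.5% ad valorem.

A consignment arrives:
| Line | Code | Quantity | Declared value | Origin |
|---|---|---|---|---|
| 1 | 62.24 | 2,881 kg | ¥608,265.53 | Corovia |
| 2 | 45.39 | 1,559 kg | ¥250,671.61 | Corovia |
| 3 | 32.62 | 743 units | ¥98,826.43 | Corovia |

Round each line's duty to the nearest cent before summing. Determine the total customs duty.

Line 1 (62.24, Corovia, 2,881 kg, ¥608,265.53):
Base rate for 62.24 is ¥1.16/kg.
Origin Corovia qualifies under the Oria–Corovia agreement and 62.24 is covered: preferential rate Free applies instead.
The additional-duty order on 62.24 targets Solune, not Corovia; it does not apply.
Duty = ¥608,265.53 × 0% = ¥0.00.
Line 2 (45.39, Corovia, 1,559 kg, ¥250,671.61):
Base rate for 45.39 is ¥5.77/kg.
Origin Corovia qualifies under the Oria–Corovia agreement and 45.39 is covered: preferential rate Free applies instead.
Duty = ¥250,671.61 × 0% = ¥0.00.
Line 3 (32.62, Corovia, 743 units, ¥98,826.43):
Base rate for 32.62 is 18%.
Origin Corovia is the FTA partner but 32.62 is not on the preference list; base rate stands.
The additional-duty order on 32.62 targets Solune, not Corovia; it does not apply.
Duty = ¥98,826.43 × 18% = ¥17,788.76.
Total = ¥0.00 + ¥0.00 + ¥17,788.76 = ¥17,788.76.

¥17,788.76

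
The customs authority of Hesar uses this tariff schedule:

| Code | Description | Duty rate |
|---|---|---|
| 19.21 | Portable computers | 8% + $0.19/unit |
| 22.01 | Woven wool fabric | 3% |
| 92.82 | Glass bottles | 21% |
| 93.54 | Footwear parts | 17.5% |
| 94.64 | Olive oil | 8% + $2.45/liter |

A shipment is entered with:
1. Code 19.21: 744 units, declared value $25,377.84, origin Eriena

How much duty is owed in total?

$2,171.59

Line 1 (19.21, Eriena, 744 units, $25,377.84):
Base rate for 19.21 is 8% + $0.19/unit.
Duty = $25,377.84 × 8% + 744 × $0.19 = $2,171.59.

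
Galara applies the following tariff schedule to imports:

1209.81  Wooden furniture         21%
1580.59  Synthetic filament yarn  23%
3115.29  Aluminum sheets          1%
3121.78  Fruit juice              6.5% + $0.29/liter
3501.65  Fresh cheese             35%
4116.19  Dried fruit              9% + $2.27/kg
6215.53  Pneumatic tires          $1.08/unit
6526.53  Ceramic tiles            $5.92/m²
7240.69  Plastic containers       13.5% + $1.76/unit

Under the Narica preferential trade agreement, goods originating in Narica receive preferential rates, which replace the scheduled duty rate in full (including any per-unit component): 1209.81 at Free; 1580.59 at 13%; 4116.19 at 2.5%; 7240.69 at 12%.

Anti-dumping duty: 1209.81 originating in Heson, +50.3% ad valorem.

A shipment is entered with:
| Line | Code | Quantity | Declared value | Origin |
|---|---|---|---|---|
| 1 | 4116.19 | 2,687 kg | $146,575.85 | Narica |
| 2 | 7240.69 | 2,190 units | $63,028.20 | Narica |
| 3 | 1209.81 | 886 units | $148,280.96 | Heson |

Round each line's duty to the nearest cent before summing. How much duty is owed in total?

Line 1 (4116.19, Narica, 2,687 kg, $146,575.85):
Base rate for 4116.19 is 9% + $2.27/kg.
Origin Narica qualifies under the Galara–Narica agreement and 4116.19 is covered: preferential rate 2.5% applies instead.
Duty = $146,575.85 × 2.5% = $3,664.40.
Line 2 (7240.69, Narica, 2,190 units, $63,028.20):
Base rate for 7240.69 is 13.5% + $1.76/unit.
Origin Narica qualifies under the Galara–Narica agreement and 7240.69 is covered: preferential rate 12% applies instead.
Duty = $63,028.20 × 12% = $7,563.38.
Line 3 (1209.81, Heson, 886 units, $148,280.96):
Base rate for 1209.81 is 21%.
1209.81 has an FTA preferential rate, but origin Heson is not Narica; base rate stands.
Additional duty on 1209.81 from Heson: +50.3%. Applied ad valorem rate: 21% + 50.3% = 71.3%.
Duty = $148,280.96 × 71.3% = $105,724.32.
Total = $3,664.40 + $7,563.38 + $105,724.32 = $116,952.10.

$116,952.10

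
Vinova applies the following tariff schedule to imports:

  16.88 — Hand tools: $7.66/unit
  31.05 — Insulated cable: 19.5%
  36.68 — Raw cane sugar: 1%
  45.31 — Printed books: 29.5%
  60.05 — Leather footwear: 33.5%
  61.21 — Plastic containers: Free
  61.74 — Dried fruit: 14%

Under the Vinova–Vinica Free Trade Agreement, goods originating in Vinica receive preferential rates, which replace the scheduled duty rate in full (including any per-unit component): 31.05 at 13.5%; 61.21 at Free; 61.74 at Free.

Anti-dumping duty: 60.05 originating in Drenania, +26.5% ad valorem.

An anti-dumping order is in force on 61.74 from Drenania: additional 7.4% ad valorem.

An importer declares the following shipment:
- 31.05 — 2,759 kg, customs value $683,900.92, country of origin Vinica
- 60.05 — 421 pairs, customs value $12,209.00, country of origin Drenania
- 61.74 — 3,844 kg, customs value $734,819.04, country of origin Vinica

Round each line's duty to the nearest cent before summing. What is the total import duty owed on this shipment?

Line 1 (31.05, Vinica, 2,759 kg, $683,900.92):
Base rate for 31.05 is 19.5%.
Origin Vinica qualifies under the Vinova–Vinica agreement and 31.05 is covered: preferential rate 13.5% applies instead.
Duty = $683,900.92 × 13.5% = $92,326.62.
Line 2 (60.05, Drenania, 421 pairs, $12,209.00):
Base rate for 60.05 is 33.5%.
Additional duty on 60.05 from Drenania: +26.5%. Applied ad valorem rate: 33.5% + 26.5% = 60%.
Duty = $12,209.00 × 60% = $7,325.40.
Line 3 (61.74, Vinica, 3,844 kg, $734,819.04):
Base rate for 61.74 is 14%.
Origin Vinica qualifies under the Vinova–Vinica agreement and 61.74 is covered: preferential rate Free applies instead.
The additional-duty order on 61.74 targets Drenania, not Vinica; it does not apply.
Duty = $734,819.04 × 0% = $0.00.
Total = $92,326.62 + $7,325.40 + $0.00 = $99,652.02.

$99,652.02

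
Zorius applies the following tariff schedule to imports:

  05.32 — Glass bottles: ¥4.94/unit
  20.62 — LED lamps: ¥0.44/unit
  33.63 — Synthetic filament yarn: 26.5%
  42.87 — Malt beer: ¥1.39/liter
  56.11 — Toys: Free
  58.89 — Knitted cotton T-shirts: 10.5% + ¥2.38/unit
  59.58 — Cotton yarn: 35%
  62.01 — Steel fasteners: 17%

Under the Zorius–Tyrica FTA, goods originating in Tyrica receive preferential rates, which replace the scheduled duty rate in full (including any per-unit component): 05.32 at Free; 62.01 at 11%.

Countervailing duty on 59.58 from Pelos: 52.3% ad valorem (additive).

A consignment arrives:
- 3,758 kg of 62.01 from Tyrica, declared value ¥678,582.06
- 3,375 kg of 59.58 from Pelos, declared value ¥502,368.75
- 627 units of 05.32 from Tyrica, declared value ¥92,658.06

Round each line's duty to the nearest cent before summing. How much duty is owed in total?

Line 1 (62.01, Tyrica, 3,758 kg, ¥678,582.06):
Base rate for 62.01 is 17%.
Origin Tyrica qualifies under the Zorius–Tyrica agreement and 62.01 is covered: preferential rate 11% applies instead.
Duty = ¥678,582.06 × 11% = ¥74,644.03.
Line 2 (59.58, Pelos, 3,375 kg, ¥502,368.75):
Base rate for 59.58 is 35%.
Additional duty on 59.58 from Pelos: +52.3%. Applied ad valorem rate: 35% + 52.3% = 87.3%.
Duty = ¥502,368.75 × 87.3% = ¥438,567.92.
Line 3 (05.32, Tyrica, 627 units, ¥92,658.06):
Base rate for 05.32 is ¥4.94/unit.
Origin Tyrica qualifies under the Zorius–Tyrica agreement and 05.32 is covered: preferential rate Free applies instead.
Duty = ¥92,658.06 × 0% = ¥0.00.
Total = ¥74,644.03 + ¥438,567.92 + ¥0.00 = ¥513,211.95.

¥513,211.95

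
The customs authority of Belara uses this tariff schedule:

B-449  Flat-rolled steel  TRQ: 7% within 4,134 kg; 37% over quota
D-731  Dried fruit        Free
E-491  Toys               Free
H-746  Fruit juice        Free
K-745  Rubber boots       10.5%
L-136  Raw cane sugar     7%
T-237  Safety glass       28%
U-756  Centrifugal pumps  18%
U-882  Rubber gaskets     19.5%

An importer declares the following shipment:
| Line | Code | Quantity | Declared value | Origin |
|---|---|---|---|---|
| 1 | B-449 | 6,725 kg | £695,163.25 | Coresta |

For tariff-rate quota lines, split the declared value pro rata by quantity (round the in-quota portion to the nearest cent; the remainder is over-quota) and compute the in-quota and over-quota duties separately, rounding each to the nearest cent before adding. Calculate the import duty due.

Line 1 (B-449, Coresta, 6,725 kg, £695,163.25):
Code B-449 is under a tariff-rate quota (threshold 4,134 kg). In-quota: 4,134 kg at 7%; over-quota: 2,591 kg at 37%.
Pro-rata value split: in-quota = £695,163.25 × 4,134/6,725 = £427,331.58; over-quota = £695,163.25 − £427,331.58 = £267,831.67.
In-quota duty = £427,331.58 × 7% = £29,913.21. Over-quota duty = £267,831.67 × 37% = £99,097.72.
Line duty = £29,913.21 + £99,097.72 = £129,010.93.

£129,010.93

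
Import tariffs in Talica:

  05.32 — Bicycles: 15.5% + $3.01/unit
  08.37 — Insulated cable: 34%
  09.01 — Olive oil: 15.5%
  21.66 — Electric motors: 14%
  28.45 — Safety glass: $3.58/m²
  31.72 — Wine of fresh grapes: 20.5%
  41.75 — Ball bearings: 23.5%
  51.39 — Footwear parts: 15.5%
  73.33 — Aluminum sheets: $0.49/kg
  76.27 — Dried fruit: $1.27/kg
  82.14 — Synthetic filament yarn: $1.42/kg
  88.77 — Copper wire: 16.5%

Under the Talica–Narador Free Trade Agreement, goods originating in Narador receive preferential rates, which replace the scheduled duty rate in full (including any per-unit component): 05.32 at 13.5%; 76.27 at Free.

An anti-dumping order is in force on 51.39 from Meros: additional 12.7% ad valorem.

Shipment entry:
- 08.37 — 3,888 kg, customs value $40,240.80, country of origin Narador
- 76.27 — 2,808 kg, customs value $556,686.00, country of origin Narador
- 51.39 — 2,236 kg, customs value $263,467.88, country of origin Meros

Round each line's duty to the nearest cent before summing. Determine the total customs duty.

$87,979.81

Line 1 (08.37, Narador, 3,888 kg, $40,240.80):
Base rate for 08.37 is 34%.
Origin Narador is the FTA partner but 08.37 is not on the preference list; base rate stands.
Duty = $40,240.80 × 34% = $13,681.87.
Line 2 (76.27, Narador, 2,808 kg, $556,686.00):
Base rate for 76.27 is $1.27/kg.
Origin Narador qualifies under the Talica–Narador agreement and 76.27 is covered: preferential rate Free applies instead.
Duty = $556,686.00 × 0% = $0.00.
Line 3 (51.39, Meros, 2,236 kg, $263,467.88):
Base rate for 51.39 is 15.5%.
Additional duty on 51.39 from Meros: +12.7%. Applied ad valorem rate: 15.5% + 12.7% = 28.2%.
Duty = $263,467.88 × 28.2% = $74,297.94.
Total = $13,681.87 + $0.00 + $74,297.94 = $87,979.81.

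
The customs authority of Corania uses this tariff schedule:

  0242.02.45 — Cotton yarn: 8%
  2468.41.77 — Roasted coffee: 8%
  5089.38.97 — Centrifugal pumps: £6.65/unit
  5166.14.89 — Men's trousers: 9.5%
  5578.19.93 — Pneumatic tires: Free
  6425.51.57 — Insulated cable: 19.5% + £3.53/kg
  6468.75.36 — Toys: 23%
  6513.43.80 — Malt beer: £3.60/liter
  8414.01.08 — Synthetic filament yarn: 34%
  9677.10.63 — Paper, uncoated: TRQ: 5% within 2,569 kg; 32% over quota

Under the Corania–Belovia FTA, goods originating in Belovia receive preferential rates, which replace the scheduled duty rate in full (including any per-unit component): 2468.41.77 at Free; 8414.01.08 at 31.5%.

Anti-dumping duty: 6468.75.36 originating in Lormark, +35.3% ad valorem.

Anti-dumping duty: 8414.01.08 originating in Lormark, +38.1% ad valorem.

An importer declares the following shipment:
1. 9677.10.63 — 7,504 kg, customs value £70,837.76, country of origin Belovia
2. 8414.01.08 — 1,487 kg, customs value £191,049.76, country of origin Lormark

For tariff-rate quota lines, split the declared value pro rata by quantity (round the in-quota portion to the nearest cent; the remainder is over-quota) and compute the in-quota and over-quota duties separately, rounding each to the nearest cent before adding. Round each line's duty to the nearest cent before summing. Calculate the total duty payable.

Line 1 (9677.10.63, Belovia, 7,504 kg, £70,837.76):
Code 9677.10.63 is under a tariff-rate quota (threshold 2,569 kg). In-quota: 2,569 kg at 5%; over-quota: 4,935 kg at 32%.
Pro-rata value split: in-quota = £70,837.76 × 2,569/7,504 = £24,251.36; over-quota = £70,837.76 − £24,251.36 = £46,586.40.
In-quota duty = £24,251.36 × 5% = £1,212.57. Over-quota duty = £46,586.40 × 32% = £14,907.65.
Line duty = £1,212.57 + £14,907.65 = £16,120.22.
Line 2 (8414.01.08, Lormark, 1,487 kg, £191,049.76):
Base rate for 8414.01.08 is 34%.
8414.01.08 has an FTA preferential rate, but origin Lormark is not Belovia; base rate stands.
Additional duty on 8414.01.08 from Lormark: +38.1%. Applied ad valorem rate: 34% + 38.1% = 72.1%.
Duty = £191,049.76 × 72.1% = £137,746.88.
Total = £16,120.22 + £137,746.88 = £153,867.10.

£153,867.10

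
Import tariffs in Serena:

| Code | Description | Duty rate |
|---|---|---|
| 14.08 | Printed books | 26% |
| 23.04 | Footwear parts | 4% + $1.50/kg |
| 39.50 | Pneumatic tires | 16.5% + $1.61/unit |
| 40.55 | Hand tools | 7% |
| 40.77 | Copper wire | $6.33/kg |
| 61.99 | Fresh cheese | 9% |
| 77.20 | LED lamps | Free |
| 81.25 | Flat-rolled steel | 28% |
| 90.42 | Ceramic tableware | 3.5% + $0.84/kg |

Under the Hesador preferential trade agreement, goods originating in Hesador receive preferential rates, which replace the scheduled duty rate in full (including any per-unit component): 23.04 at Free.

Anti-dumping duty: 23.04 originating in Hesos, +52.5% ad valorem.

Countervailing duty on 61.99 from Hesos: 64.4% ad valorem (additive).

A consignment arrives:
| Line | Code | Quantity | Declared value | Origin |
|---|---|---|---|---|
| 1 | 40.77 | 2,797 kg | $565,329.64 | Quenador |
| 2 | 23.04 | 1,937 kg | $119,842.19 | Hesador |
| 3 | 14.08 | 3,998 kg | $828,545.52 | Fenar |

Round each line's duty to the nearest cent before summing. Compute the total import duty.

$233,126.85

Line 1 (40.77, Quenador, 2,797 kg, $565,329.64):
Base rate for 40.77 is $6.33/kg.
Duty = 2,797 × $6.33 = $17,705.01.
Line 2 (23.04, Hesador, 1,937 kg, $119,842.19):
Base rate for 23.04 is 4% + $1.50/kg.
Origin Hesador qualifies under the Serena–Hesador agreement and 23.04 is covered: preferential rate Free applies instead.
The additional-duty order on 23.04 targets Hesos, not Hesador; it does not apply.
Duty = $119,842.19 × 0% = $0.00.
Line 3 (14.08, Fenar, 3,998 kg, $828,545.52):
Base rate for 14.08 is 26%.
Duty = $828,545.52 × 26% = $215,421.84.
Total = $17,705.01 + $0.00 + $215,421.84 = $233,126.85.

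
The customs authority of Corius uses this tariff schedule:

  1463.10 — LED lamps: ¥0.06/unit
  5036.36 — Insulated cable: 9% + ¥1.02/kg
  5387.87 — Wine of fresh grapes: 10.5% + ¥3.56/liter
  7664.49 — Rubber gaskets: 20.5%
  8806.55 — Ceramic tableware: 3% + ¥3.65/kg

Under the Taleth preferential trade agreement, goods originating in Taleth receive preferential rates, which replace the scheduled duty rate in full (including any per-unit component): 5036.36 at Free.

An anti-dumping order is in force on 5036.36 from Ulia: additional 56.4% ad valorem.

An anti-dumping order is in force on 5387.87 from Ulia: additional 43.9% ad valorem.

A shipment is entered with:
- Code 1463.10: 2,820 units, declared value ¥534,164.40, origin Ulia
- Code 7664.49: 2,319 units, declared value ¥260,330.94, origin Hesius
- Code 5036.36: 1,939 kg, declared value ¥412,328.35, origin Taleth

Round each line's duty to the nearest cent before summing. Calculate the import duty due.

Line 1 (1463.10, Ulia, 2,820 units, ¥534,164.40):
Base rate for 1463.10 is ¥0.06/unit.
Duty = 2,820 × ¥0.06 = ¥169.20.
Line 2 (7664.49, Hesius, 2,319 units, ¥260,330.94):
Base rate for 7664.49 is 20.5%.
Duty = ¥260,330.94 × 20.5% = ¥53,367.84.
Line 3 (5036.36, Taleth, 1,939 kg, ¥412,328.35):
Base rate for 5036.36 is 9% + ¥1.02/kg.
Origin Taleth qualifies under the Corius–Taleth agreement and 5036.36 is covered: preferential rate Free applies instead.
The additional-duty order on 5036.36 targets Ulia, not Taleth; it does not apply.
Duty = ¥412,328.35 × 0% = ¥0.00.
Total = ¥169.20 + ¥53,367.84 + ¥0.00 = ¥53,537.04.

¥53,537.04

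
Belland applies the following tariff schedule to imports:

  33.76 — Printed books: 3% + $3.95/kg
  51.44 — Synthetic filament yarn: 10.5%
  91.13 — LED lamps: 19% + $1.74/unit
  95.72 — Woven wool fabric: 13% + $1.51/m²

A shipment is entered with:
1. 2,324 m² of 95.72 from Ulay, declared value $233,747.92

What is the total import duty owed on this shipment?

Line 1 (95.72, Ulay, 2,324 m², $233,747.92):
Base rate for 95.72 is 13% + $1.51/m².
Duty = $233,747.92 × 13% + 2,324 × $1.51 = $33,896.47.

$33,896.47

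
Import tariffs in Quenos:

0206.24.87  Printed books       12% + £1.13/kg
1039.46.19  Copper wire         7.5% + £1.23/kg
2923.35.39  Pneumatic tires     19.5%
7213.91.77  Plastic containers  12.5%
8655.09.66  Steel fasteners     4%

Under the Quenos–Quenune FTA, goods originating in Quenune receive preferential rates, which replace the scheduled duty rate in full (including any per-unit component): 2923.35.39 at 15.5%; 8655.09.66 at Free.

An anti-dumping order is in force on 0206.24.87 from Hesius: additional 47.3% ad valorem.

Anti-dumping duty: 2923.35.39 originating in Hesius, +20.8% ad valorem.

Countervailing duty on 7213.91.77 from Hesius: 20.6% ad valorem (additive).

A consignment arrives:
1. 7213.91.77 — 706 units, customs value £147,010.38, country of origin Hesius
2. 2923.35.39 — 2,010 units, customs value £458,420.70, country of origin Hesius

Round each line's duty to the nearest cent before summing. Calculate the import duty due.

£233,403.98

Line 1 (7213.91.77, Hesius, 706 units, £147,010.38):
Base rate for 7213.91.77 is 12.5%.
Additional duty on 7213.91.77 from Hesius: +20.6%. Applied ad valorem rate: 12.5% + 20.6% = 33.1%.
Duty = £147,010.38 × 33.1% = £48,660.44.
Line 2 (2923.35.39, Hesius, 2,010 units, £458,420.70):
Base rate for 2923.35.39 is 19.5%.
2923.35.39 has an FTA preferential rate, but origin Hesius is not Quenune; base rate stands.
Additional duty on 2923.35.39 from Hesius: +20.8%. Applied ad valorem rate: 19.5% + 20.8% = 40.3%.
Duty = £458,420.70 × 40.3% = £184,743.54.
Total = £48,660.44 + £184,743.54 = £233,403.98.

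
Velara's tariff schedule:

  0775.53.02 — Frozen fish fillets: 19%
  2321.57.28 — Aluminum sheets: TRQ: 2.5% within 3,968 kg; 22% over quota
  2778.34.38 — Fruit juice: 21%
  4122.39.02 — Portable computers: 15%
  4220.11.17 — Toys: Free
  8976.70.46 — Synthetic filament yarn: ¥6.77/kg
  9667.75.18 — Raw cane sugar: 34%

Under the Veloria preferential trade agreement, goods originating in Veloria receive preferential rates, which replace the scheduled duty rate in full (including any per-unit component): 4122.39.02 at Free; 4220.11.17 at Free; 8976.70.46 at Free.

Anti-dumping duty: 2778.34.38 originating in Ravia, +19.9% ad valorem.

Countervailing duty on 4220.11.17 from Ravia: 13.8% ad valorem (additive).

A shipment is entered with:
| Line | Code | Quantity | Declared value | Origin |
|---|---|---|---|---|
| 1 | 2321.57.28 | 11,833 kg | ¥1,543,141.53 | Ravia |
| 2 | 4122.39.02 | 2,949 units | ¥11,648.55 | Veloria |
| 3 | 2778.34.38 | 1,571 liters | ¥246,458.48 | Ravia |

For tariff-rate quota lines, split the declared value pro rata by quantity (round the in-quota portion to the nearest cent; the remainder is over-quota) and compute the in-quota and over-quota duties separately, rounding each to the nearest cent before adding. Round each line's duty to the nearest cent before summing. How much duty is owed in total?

Line 1 (2321.57.28, Ravia, 11,833 kg, ¥1,543,141.53):
Code 2321.57.28 is under a tariff-rate quota (threshold 3,968 kg). In-quota: 3,968 kg at 2.5%; over-quota: 7,865 kg at 22%.
Pro-rata value split: in-quota = ¥1,543,141.53 × 3,968/11,833 = ¥517,466.88; over-quota = ¥1,543,141.53 − ¥517,466.88 = ¥1,025,674.65.
In-quota duty = ¥517,466.88 × 2.5% = ¥12,936.67. Over-quota duty = ¥1,025,674.65 × 22% = ¥225,648.42.
Line duty = ¥12,936.67 + ¥225,648.42 = ¥238,585.09.
Line 2 (4122.39.02, Veloria, 2,949 units, ¥11,648.55):
Base rate for 4122.39.02 is 15%.
Origin Veloria qualifies under the Velara–Veloria agreement and 4122.39.02 is covered: preferential rate Free applies instead.
Duty = ¥11,648.55 × 0% = ¥0.00.
Line 3 (2778.34.38, Ravia, 1,571 liters, ¥246,458.48):
Base rate for 2778.34.38 is 21%.
Additional duty on 2778.34.38 from Ravia: +19.9%. Applied ad valorem rate: 21% + 19.9% = 40.9%.
Duty = ¥246,458.48 × 40.9% = ¥100,801.52.
Total = ¥238,585.09 + ¥0.00 + ¥100,801.52 = ¥339,386.61.

¥339,386.61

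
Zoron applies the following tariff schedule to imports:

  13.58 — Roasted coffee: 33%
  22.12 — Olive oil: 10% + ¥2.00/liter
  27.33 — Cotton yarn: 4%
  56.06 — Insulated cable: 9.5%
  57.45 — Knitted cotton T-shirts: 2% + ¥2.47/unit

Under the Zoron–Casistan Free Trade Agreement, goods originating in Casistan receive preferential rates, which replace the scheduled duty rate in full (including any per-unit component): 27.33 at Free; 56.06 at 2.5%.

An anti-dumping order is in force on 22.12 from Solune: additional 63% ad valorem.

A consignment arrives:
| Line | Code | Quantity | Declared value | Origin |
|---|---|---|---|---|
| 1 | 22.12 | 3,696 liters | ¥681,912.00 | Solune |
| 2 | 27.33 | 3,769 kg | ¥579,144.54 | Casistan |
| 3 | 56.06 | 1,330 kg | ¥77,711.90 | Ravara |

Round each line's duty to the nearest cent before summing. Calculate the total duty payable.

Line 1 (22.12, Solune, 3,696 liters, ¥681,912.00):
Base rate for 22.12 is 10% + ¥2.00/liter.
Additional duty on 22.12 from Solune: +63%. Applied ad valorem rate: 10% + 63% = 73%.
Duty = ¥681,912.00 × 73% + 3,696 × ¥2.00 = ¥505,187.76.
Line 2 (27.33, Casistan, 3,769 kg, ¥579,144.54):
Base rate for 27.33 is 4%.
Origin Casistan qualifies under the Zoron–Casistan agreement and 27.33 is covered: preferential rate Free applies instead.
Duty = ¥579,144.54 × 0% = ¥0.00.
Line 3 (56.06, Ravara, 1,330 kg, ¥77,711.90):
Base rate for 56.06 is 9.5%.
56.06 has an FTA preferential rate, but origin Ravara is not Casistan; base rate stands.
Duty = ¥77,711.90 × 9.5% = ¥7,382.63.
Total = ¥505,187.76 + ¥0.00 + ¥7,382.63 = ¥512,570.39.

¥512,570.39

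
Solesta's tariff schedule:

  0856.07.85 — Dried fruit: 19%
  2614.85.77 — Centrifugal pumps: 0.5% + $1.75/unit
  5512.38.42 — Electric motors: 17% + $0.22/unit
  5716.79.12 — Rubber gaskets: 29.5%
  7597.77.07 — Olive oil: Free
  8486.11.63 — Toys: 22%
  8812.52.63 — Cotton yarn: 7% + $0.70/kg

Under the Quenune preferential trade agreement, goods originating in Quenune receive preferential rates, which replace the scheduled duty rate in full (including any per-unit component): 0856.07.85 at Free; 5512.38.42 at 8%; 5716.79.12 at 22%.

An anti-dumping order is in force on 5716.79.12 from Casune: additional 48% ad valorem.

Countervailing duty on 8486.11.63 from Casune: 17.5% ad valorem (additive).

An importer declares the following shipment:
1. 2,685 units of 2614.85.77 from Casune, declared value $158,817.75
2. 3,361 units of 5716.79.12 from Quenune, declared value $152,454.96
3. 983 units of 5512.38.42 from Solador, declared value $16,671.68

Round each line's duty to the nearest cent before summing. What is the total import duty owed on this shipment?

$42,083.38

Line 1 (2614.85.77, Casune, 2,685 units, $158,817.75):
Base rate for 2614.85.77 is 0.5% + $1.75/unit.
Duty = $158,817.75 × 0.5% + 2,685 × $1.75 = $5,492.84.
Line 2 (5716.79.12, Quenune, 3,361 units, $152,454.96):
Base rate for 5716.79.12 is 29.5%.
Origin Quenune qualifies under the Solesta–Quenune agreement and 5716.79.12 is covered: preferential rate 22% applies instead.
The additional-duty order on 5716.79.12 targets Casune, not Quenune; it does not apply.
Duty = $152,454.96 × 22% = $33,540.09.
Line 3 (5512.38.42, Solador, 983 units, $16,671.68):
Base rate for 5512.38.42 is 17% + $0.22/unit.
5512.38.42 has an FTA preferential rate, but origin Solador is not Quenune; base rate stands.
Duty = $16,671.68 × 17% + 983 × $0.22 = $3,050.45.
Total = $5,492.84 + $33,540.09 + $3,050.45 = $42,083.38.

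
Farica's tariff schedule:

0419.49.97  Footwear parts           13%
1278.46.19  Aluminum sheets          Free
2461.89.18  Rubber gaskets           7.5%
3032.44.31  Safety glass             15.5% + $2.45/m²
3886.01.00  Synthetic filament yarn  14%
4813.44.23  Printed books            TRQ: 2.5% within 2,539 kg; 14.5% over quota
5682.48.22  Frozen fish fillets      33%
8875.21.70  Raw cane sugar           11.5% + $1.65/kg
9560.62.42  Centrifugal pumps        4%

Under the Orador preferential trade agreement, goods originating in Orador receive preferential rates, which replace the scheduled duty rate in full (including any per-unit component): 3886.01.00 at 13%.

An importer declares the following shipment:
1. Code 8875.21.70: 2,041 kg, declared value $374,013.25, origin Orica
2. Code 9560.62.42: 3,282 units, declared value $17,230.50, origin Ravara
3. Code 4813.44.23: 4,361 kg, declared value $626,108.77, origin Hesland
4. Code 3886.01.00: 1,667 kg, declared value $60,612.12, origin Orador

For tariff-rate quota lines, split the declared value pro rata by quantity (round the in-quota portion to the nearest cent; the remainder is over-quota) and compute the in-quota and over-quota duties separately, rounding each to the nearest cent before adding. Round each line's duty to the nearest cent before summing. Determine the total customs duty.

$101,990.84

Line 1 (8875.21.70, Orica, 2,041 kg, $374,013.25):
Base rate for 8875.21.70 is 11.5% + $1.65/kg.
Duty = $374,013.25 × 11.5% + 2,041 × $1.65 = $46,379.17.
Line 2 (9560.62.42, Ravara, 3,282 units, $17,230.50):
Base rate for 9560.62.42 is 4%.
Duty = $17,230.50 × 4% = $689.22.
Line 3 (4813.44.23, Hesland, 4,361 kg, $626,108.77):
Code 4813.44.23 is under a tariff-rate quota (threshold 2,539 kg). In-quota: 2,539 kg at 2.5%; over-quota: 1,822 kg at 14.5%.
Pro-rata value split: in-quota = $626,108.77 × 2,539/4,361 = $364,524.23; over-quota = $626,108.77 − $364,524.23 = $261,584.54.
In-quota duty = $364,524.23 × 2.5% = $9,113.11. Over-quota duty = $261,584.54 × 14.5% = $37,929.76.
Line duty = $9,113.11 + $37,929.76 = $47,042.87.
Line 4 (3886.01.00, Orador, 1,667 kg, $60,612.12):
Base rate for 3886.01.00 is 14%.
Origin Orador qualifies under the Farica–Orador agreement and 3886.01.00 is covered: preferential rate 13% applies instead.
Duty = $60,612.12 × 13% = $7,879.58.
Total = $46,379.17 + $689.22 + $47,042.87 + $7,879.58 = $101,990.84.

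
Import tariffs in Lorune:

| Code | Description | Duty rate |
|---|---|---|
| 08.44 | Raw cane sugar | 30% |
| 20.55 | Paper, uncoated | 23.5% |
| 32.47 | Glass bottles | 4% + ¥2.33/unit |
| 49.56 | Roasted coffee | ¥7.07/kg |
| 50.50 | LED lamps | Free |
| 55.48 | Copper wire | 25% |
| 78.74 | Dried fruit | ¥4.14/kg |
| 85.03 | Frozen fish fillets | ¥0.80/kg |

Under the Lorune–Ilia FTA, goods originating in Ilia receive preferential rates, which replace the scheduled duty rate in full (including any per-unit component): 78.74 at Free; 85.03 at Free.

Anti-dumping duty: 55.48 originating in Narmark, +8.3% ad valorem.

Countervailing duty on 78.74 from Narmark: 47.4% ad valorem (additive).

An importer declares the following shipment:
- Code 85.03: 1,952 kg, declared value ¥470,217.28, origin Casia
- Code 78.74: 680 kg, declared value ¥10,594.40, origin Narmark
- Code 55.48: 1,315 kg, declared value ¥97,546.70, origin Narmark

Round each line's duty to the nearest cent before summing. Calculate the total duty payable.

¥41,881.60

Line 1 (85.03, Casia, 1,952 kg, ¥470,217.28):
Base rate for 85.03 is ¥0.80/kg.
85.03 has an FTA preferential rate, but origin Casia is not Ilia; base rate stands.
Duty = 1,952 × ¥0.80 = ¥1,561.60.
Line 2 (78.74, Narmark, 680 kg, ¥10,594.40):
Base rate for 78.74 is ¥4.14/kg.
78.74 has an FTA preferential rate, but origin Narmark is not Ilia; base rate stands.
Additional duty on 78.74 from Narmark: +47.4% ad valorem. Applied ad valorem rate = 47.4%.
Duty = ¥10,594.40 × 47.4% + 680 × ¥4.14 = ¥7,836.95.
Line 3 (55.48, Narmark, 1,315 kg, ¥97,546.70):
Base rate for 55.48 is 25%.
Additional duty on 55.48 from Narmark: +8.3%. Applied ad valorem rate: 25% + 8.3% = 33.3%.
Duty = ¥97,546.70 × 33.3% = ¥32,483.05.
Total = ¥1,561.60 + ¥7,836.95 + ¥32,483.05 = ¥41,881.60.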